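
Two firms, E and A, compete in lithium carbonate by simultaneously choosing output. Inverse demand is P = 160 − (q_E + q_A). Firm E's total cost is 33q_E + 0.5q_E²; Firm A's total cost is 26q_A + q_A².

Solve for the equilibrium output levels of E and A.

34, 25

Firm E's profit: π = q_E(160 − (q_E + q_A)) − 33q_E − 0.5q_E².
∂π/∂q_E = 127 − 3q_E − q_A = 0, so q_E = 127/3 − (1/3)q_A.
For A: ∂π/∂q_A = 134 − 4q_A − q_E = 0 ⇒ q_A = 33.5 − 0.25q_E.
Substituting the second reaction function into the first: q_E = 127/3 − (1/3)(33.5 − 0.25q_E), which gives (11/12)q_E = 187/6 ⇒ q_E = 34.
Then q_A = 33.5 − 0.25·34 = 25.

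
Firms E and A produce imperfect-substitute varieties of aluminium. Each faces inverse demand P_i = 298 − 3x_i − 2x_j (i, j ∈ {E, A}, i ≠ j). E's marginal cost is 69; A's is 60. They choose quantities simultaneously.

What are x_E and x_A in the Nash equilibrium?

Firm E's profit: π = x_E(298 − 3x_E − 2x_A) − 69x_E.
∂π/∂x_E = 229 − 6x_E − 2x_A = 0 ⇒ x_E = 229/6 − (1/3)x_A.
Similarly x_A = 119/3 − (1/3)x_E.
Plugging x_A into E's best response: x_E = 229/6 − (1/3)(119/3 − (1/3)x_E) ⇒ (8/9)x_E = 449/18, so x_E = 28.0625.
Then x_A = 119/3 − (1/3)·28.0625 = 30.3125.

28.0625, 30.3125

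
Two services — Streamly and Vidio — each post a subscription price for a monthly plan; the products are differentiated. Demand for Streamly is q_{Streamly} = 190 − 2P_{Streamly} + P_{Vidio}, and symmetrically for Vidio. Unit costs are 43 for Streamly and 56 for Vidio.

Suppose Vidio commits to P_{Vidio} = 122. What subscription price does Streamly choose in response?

99.5

Streamly's profit: π = (P_{Streamly} − 43)(190 − 2P_{Streamly} + P_{Vidio}).
∂π/∂P_{Streamly} = 276 − 4P_{Streamly} + P_{Vidio} = 0 ⇒ P_{Streamly} = 69 + 0.25P_{Vidio}.
At P_{Vidio} = 122: P_{Streamly} = 69 + 0.25·122 = 99.5.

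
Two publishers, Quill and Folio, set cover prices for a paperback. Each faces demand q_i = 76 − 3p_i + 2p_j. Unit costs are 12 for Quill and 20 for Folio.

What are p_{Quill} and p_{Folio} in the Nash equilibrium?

29.5, 32.5

Quill's profit: π = (p_{Quill} − 12)(76 − 3p_{Quill} + 2p_{Folio}).
∂π/∂p_{Quill} = 112 − 6p_{Quill} + 2p_{Folio} = 0 ⇒ p_{Quill} = 56/3 + (1/3)p_{Folio}.
Similarly p_{Folio} = 68/3 + (1/3)p_{Quill}.
Substituting the second reaction function into the first: p_{Quill} = 56/3 + (1/3)(68/3 + (1/3)p_{Quill}), which gives (8/9)p_{Quill} = 236/9 ⇒ p_{Quill} = 29.5.
Then p_{Folio} = 68/3 + (1/3)·29.5 = 32.5.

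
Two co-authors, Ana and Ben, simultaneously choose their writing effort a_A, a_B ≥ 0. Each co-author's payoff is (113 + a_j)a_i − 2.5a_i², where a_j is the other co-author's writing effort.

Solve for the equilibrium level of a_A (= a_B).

Ana's payoff is (113 + a_B)a_A − 2.5a_A².
∂π/∂a_A = 113 + a_B − 5a_A = 0, so a_A = 22.6 + 0.2a_B.
By symmetry a_B = a_A; substituting into the reaction function, 0.8a_A = 22.6 and a_A = 28.25.

28.25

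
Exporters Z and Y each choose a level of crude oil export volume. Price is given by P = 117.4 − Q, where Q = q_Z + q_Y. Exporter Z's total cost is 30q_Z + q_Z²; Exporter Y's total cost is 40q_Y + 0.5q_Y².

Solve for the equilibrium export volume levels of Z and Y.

Exporter Z's profit: π = q_Z(117.4 − (q_Z + q_Y)) − 30q_Z − q_Z².
∂π/∂q_Z = 87.4 − 4q_Z − q_Y = 0, so q_Z = 21.85 − 0.25q_Y.
For Y: ∂π/∂q_Y = 77.4 − 3q_Y − q_Z = 0 ⇒ q_Y = 25.8 − (1/3)q_Z.
Plugging q_Y into Z's best response: q_Z = 21.85 − 0.25(25.8 − (1/3)q_Z) ⇒ (11/12)q_Z = 15.4, so q_Z = 16.8.
Then q_Y = 25.8 − (1/3)·16.8 = 20.2.

16.8, 20.2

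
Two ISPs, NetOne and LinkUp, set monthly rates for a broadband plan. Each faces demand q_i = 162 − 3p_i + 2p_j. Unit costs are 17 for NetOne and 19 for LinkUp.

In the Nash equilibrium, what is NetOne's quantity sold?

109.875

NetOne's profit: π = (p_{NetOne} − 17)(162 − 3p_{NetOne} + 2p_{LinkUp}).
∂π/∂p_{NetOne} = 213 − 6p_{NetOne} + 2p_{LinkUp} = 0 ⇒ p_{NetOne} = 35.5 + (1/3)p_{LinkUp}.
Similarly p_{LinkUp} = 36.5 + (1/3)p_{NetOne}.
Substituting the second reaction function into the first: p_{NetOne} = 35.5 + (1/3)(36.5 + (1/3)p_{NetOne}), which gives (8/9)p_{NetOne} = 143/3 ⇒ p_{NetOne} = 53.625.
Then p_{LinkUp} = 36.5 + (1/3)·53.625 = 54.375.
q_{NetOne} = 162 − 3·53.625 + 2·54.375 = 109.875.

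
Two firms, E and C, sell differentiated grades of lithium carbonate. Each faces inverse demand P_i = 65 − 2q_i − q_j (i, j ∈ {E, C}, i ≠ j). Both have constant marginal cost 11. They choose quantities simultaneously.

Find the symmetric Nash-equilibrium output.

10.8

Firm E's profit: π = q_E(65 − 2q_E − q_C) − 11q_E.
∂π/∂q_E = 54 − 4q_E − q_C = 0 ⇒ q_E = 13.5 − 0.25q_C.
Setting q_E = q_C in the reaction function: q_E = 13.5 − 0.25q_E, so q_E = 13.5 / 1.25 = 10.8.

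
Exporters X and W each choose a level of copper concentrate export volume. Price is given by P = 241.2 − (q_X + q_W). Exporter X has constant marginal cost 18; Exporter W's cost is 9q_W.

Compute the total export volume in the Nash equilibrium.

Exporter X's profit: π = q_X(241.2 − (q_X + q_W)) − 18q_X.
∂π/∂q_X = 223.2 − 2q_X − q_W = 0, so q_X = 111.6 − 0.5q_W.
By the same steps for W: q_W = 116.1 − 0.5q_X.
Substituting the second reaction function into the first: q_X = 111.6 − 0.5(116.1 − 0.5q_X), which gives 0.75q_X = 53.55 ⇒ q_X = 71.4.
Then q_W = 116.1 − 0.5·71.4 = 80.4.
Total export volume: 71.4 + 80.4 = 151.8.

151.8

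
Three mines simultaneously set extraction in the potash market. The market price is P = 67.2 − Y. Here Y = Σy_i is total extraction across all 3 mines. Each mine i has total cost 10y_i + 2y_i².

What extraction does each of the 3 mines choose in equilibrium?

A representative mine's profit is π_i = y_i(67.2 − Y) − 10y_i − 2y_i², with Y = y_i + Σ_{j≠i} y_j.
First-order condition: 57.2 − 6y_i − Σ_{j≠i} y_j = 0.
With identical mines, set every y_j = y: then 57.2 − 6y − 2y = 0, i.e. y = 57.2/8 = 7.15.

7.15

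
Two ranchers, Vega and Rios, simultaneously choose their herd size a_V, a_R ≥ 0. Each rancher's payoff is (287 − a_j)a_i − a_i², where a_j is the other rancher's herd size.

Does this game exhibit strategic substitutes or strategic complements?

strategic substitutes

Vega's payoff is (287 − a_R)a_V − a_V².
∂π/∂a_V = 287 − a_R − 2a_V = 0, so a_V = 143.5 − 0.5a_R.
The best-response slope da_V/da_R = −0.5 < 0: the reaction function is downward-sloping, so the choices are strategic substitutes.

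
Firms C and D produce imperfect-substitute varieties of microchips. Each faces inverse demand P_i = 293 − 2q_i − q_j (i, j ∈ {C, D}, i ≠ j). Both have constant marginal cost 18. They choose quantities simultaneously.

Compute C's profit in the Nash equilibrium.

Firm C's profit: π = q_C(293 − 2q_C − q_D) − 18q_C.
∂π/∂q_C = 275 − 4q_C − q_D = 0 ⇒ q_C = 68.75 − 0.25q_D.
The game is symmetric, so in equilibrium q_D = q_C: the reaction function gives 1.25q_C = 68.75, hence q_C = 55.
P_C = 293 − 2·55 − 55 = 128.
Profit = (128 − 18)·55 = 6050.

6050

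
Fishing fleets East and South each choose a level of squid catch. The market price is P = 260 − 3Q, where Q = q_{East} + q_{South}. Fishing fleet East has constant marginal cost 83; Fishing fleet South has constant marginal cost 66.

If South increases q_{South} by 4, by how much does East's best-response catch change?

-2

Fishing fleet East's profit: π = q_{East}(260 − 3(q_{East} + q_{South})) − 83q_{East}.
∂π/∂q_{East} = 177 − 6q_{East} − 3q_{South} = 0, so q_{East} = 29.5 − 0.5q_{South}.
The reaction-function slope is −0.5, so a 4-unit rise in q_{South} moves q_{East} by −0.5 × 4 = −2. East's best response falls — the actions are strategic substitutes.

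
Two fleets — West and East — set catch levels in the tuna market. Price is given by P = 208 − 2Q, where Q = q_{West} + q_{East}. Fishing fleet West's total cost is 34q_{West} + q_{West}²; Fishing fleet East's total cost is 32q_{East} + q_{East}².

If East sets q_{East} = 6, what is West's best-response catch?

27

Fishing fleet West's profit: π = q_{West}(208 − 2(q_{West} + q_{East})) − 34q_{West} − q_{West}².
∂π/∂q_{West} = 174 − 6q_{West} − 2q_{East} = 0, so q_{West} = 29 − (1/3)q_{East}.
At q_{East} = 6: q_{West} = 29 − (1/3)·6 = 27.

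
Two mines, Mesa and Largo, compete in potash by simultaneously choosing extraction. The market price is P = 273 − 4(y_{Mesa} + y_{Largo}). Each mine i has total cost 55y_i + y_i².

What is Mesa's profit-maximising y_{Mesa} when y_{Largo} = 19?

Mine Mesa's profit: π = y_{Mesa}(273 − 4(y_{Mesa} + y_{Largo})) − 55y_{Mesa} − y_{Mesa}².
∂π/∂y_{Mesa} = 218 − 10y_{Mesa} − 4y_{Largo} = 0, so y_{Mesa} = 21.8 − 0.4y_{Largo}.
At y_{Largo} = 19: y_{Mesa} = 21.8 − 0.4·19 = 14.2.

14.2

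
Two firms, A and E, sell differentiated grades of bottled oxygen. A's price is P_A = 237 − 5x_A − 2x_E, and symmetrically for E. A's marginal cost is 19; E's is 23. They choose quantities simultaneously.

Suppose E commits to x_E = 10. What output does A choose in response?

19.8

Firm A's profit: π = x_A(237 − 5x_A − 2x_E) − 19x_A.
∂π/∂x_A = 218 − 10x_A − 2x_E = 0 ⇒ x_A = 21.8 − 0.2x_E.
At x_E = 10: x_A = 21.8 − 0.2·10 = 19.8.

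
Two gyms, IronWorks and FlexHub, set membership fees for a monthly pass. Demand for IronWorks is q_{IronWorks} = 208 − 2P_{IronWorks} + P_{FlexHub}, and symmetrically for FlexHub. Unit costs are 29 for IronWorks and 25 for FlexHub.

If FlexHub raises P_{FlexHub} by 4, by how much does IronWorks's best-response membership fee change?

IronWorks's profit: π = (P_{IronWorks} − 29)(208 − 2P_{IronWorks} + P_{FlexHub}).
∂π/∂P_{IronWorks} = 266 − 4P_{IronWorks} + P_{FlexHub} = 0 ⇒ P_{IronWorks} = 66.5 + 0.25P_{FlexHub}.
The reaction-function slope is 0.25, so a 4-unit rise in P_{FlexHub} moves P_{IronWorks} by 0.25 × 4 = 1. IronWorks's best response rises — the actions are strategic complements.

1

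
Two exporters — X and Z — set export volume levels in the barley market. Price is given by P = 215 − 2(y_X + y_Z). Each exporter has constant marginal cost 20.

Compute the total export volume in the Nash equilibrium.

65

Exporter X's profit: π = y_X(215 − 2(y_X + y_Z)) − 20y_X.
∂π/∂y_X = 195 − 4y_X − 2y_Z = 0, so y_X = 48.75 − 0.5y_Z.
The game is symmetric, so in equilibrium y_Z = y_X: the reaction function gives 1.5y_X = 48.75, hence y_X = 32.5.
Total export volume: 32.5 + 32.5 = 65.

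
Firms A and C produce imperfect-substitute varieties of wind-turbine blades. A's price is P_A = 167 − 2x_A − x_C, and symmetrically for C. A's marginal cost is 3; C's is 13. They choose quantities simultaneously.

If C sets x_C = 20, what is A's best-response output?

Firm A's profit: π = x_A(167 − 2x_A − x_C) − 3x_A.
∂π/∂x_A = 164 − 4x_A − x_C = 0 ⇒ x_A = 41 − 0.25x_C.
At x_C = 20: x_A = 41 − 0.25·20 = 36.

36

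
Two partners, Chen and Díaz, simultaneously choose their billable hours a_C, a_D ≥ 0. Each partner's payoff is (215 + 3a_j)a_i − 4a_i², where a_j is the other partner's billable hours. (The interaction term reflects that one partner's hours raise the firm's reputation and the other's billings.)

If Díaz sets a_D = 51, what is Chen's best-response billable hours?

46

Chen's payoff is (215 + 3a_D)a_C − 4a_C².
∂π/∂a_C = 215 + 3a_D − 8a_C = 0, so a_C = 26.875 + 0.375a_D.
At a_D = 51: a_C = 26.875 + 0.375·51 = 46.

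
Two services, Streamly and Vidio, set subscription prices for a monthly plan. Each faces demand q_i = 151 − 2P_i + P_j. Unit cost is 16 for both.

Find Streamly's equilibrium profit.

Streamly's profit: π = (P_{Streamly} − 16)(151 − 2P_{Streamly} + P_{Vidio}).
∂π/∂P_{Streamly} = 183 − 4P_{Streamly} + P_{Vidio} = 0 ⇒ P_{Streamly} = 45.75 + 0.25P_{Vidio}.
The game is symmetric, so in equilibrium P_{Vidio} = P_{Streamly}: the reaction function gives 0.75P_{Streamly} = 45.75, hence P_{Streamly} = 61.
q_{Streamly} = 151 − 2·61 + 61 = 90.
Profit = (61 − 16)·90 = 4050.

4050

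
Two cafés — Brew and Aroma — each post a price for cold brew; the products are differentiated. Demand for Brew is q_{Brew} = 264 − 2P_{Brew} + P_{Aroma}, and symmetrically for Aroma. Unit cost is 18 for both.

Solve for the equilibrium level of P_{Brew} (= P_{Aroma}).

100

Brew's profit: π = (P_{Brew} − 18)(264 − 2P_{Brew} + P_{Aroma}).
∂π/∂P_{Brew} = 300 − 4P_{Brew} + P_{Aroma} = 0 ⇒ P_{Brew} = 75 + 0.25P_{Aroma}.
By symmetry P_{Aroma} = P_{Brew}; substituting into the reaction function, 0.75P_{Brew} = 75 and P_{Brew} = 100.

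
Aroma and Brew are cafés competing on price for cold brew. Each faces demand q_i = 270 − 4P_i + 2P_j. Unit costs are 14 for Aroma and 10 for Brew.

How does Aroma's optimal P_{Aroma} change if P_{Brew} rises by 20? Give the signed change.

Aroma's profit: π = (P_{Aroma} − 14)(270 − 4P_{Aroma} + 2P_{Brew}).
∂π/∂P_{Aroma} = 326 − 8P_{Aroma} + 2P_{Brew} = 0 ⇒ P_{Aroma} = 40.75 + 0.25P_{Brew}.
The reaction-function slope is 0.25, so a 20-unit rise in P_{Brew} moves P_{Aroma} by 0.25 × 20 = 5. Aroma's best response rises — the actions are strategic complements.

5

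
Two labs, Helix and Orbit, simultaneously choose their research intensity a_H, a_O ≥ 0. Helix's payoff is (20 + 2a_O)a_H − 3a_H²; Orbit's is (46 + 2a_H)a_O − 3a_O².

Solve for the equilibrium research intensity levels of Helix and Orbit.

6.625, 9.875

Expanding Helix's payoff: 20a_H + 2a_Oa_H − 3a_H².
∂π/∂a_H = 20 + 2a_O − 6a_H = 0, so a_H = 10/3 + (1/3)a_O.
Likewise for Orbit: a_O = 23/3 + (1/3)a_H.
Solving the two reaction functions simultaneously: (1 − (1/3)(1/3))a_H = 10/3 + (1/3)·(23/3), so (8/9)a_H = 53/9 and a_H = 6.625.
Then a_O = 23/3 + (1/3)·6.625 = 9.875.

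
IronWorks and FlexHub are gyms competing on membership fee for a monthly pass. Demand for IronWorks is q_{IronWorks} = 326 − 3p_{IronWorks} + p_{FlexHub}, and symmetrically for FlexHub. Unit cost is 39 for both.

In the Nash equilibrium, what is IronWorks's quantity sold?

148.8

IronWorks's profit: π = (p_{IronWorks} − 39)(326 − 3p_{IronWorks} + p_{FlexHub}).
∂π/∂p_{IronWorks} = 443 − 6p_{IronWorks} + p_{FlexHub} = 0 ⇒ p_{IronWorks} = 443/6 + (1/6)p_{FlexHub}.
The game is symmetric, so in equilibrium p_{FlexHub} = p_{IronWorks}: the reaction function gives (5/6)p_{IronWorks} = 443/6, hence p_{IronWorks} = 88.6.
q_{IronWorks} = 326 − 3·88.6 + 88.6 = 148.8.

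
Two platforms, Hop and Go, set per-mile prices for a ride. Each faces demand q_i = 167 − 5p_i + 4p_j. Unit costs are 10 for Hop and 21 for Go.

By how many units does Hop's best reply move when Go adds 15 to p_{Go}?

Hop's profit: π = (p_{Hop} − 10)(167 − 5p_{Hop} + 4p_{Go}).
∂π/∂p_{Hop} = 217 − 10p_{Hop} + 4p_{Go} = 0 ⇒ p_{Hop} = 21.7 + 0.4p_{Go}.
The reaction-function slope is 0.4, so a 15-unit rise in p_{Go} moves p_{Hop} by 0.4 × 15 = 6. Hop's best response rises — the actions are strategic complements.

6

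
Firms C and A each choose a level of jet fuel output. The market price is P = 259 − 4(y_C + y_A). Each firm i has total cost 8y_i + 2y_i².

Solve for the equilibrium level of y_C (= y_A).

15.6875

Firm C's profit: π = y_C(259 − 4(y_C + y_A)) − 8y_C − 2y_C².
∂π/∂y_C = 251 − 12y_C − 4y_A = 0, so y_C = 251/12 − (1/3)y_A.
The game is symmetric, so in equilibrium y_A = y_C: the reaction function gives (4/3)y_C = 251/12, hence y_C = 15.6875.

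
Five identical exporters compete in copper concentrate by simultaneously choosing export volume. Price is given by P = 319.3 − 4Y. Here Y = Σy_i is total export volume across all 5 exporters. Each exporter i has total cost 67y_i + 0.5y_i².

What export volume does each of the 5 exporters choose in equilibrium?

10.092

A representative exporter's profit is π_i = y_i(319.3 − 4Y) − 67y_i − 0.5y_i², with Y = y_i + Σ_{j≠i} y_j.
First-order condition: 252.3 − 9y_i − 4Σ_{j≠i} y_j = 0.
In a symmetric equilibrium every exporter chooses the same y, so Σ_{j≠i} y_j = 4y. The condition becomes 252.3 − 25y = 0, giving y = 252.3/25 = 10.092.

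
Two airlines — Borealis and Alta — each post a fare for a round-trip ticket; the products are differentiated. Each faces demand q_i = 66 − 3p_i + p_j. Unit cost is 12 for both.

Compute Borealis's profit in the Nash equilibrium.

211.68

Borealis's profit: π = (p_{Borealis} − 12)(66 − 3p_{Borealis} + p_{Alta}).
∂π/∂p_{Borealis} = 102 − 6p_{Borealis} + p_{Alta} = 0 ⇒ p_{Borealis} = 17 + (1/6)p_{Alta}.
Setting p_{Borealis} = p_{Alta} in the reaction function: p_{Borealis} = 17 + (1/6)p_{Borealis}, so p_{Borealis} = 17 / (5/6) = 20.4.
q_{Borealis} = 66 − 3·20.4 + 20.4 = 25.2.
Profit = (20.4 − 12)·25.2 = 211.68.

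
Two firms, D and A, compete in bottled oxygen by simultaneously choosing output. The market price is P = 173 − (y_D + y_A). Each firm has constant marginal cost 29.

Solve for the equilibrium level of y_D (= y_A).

Firm D's profit: π = y_D(173 − (y_D + y_A)) − 29y_D.
∂π/∂y_D = 144 − 2y_D − y_A = 0, so y_D = 72 − 0.5y_A.
By symmetry y_A = y_D; substituting into the reaction function, 1.5y_D = 72 and y_D = 48.

48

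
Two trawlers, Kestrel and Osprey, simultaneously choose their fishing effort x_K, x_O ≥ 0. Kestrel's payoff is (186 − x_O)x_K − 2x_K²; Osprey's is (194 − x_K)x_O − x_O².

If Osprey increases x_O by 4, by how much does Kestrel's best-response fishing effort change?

Expanding Kestrel's payoff: 186x_K − x_Ox_K − 2x_K².
∂π/∂x_K = 186 − x_O − 4x_K = 0, so x_K = 46.5 − 0.25x_O.
The reaction-function slope is −0.25, so a 4-unit rise in x_O moves x_K by −0.25 × 4 = −1. Kestrel's best response falls — the actions are strategic substitutes.

-1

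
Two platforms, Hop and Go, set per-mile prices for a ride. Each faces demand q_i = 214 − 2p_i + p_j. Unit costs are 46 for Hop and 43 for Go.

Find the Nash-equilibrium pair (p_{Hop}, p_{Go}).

101.6, 100.4

Hop's profit: π = (p_{Hop} − 46)(214 − 2p_{Hop} + p_{Go}).
∂π/∂p_{Hop} = 306 − 4p_{Hop} + p_{Go} = 0 ⇒ p_{Hop} = 76.5 + 0.25p_{Go}.
Similarly p_{Go} = 75 + 0.25p_{Hop}.
Substituting the second reaction function into the first: p_{Hop} = 76.5 + 0.25(75 + 0.25p_{Hop}), which gives 0.9375p_{Hop} = 95.25 ⇒ p_{Hop} = 101.6.
Then p_{Go} = 75 + 0.25·101.6 = 100.4.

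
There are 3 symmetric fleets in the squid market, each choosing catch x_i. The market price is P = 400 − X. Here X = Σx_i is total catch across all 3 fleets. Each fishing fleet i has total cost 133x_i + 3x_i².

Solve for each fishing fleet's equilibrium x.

26.7

A representative fishing fleet's profit is π_i = x_i(400 − X) − 133x_i − 3x_i², with X = x_i + Σ_{j≠i} x_j.
First-order condition: 267 − 8x_i − Σ_{j≠i} x_j = 0.
In a symmetric equilibrium every fishing fleet chooses the same x, so Σ_{j≠i} x_j = 2x. The condition becomes 267 − 10x = 0, giving x = 267/10 = 26.7.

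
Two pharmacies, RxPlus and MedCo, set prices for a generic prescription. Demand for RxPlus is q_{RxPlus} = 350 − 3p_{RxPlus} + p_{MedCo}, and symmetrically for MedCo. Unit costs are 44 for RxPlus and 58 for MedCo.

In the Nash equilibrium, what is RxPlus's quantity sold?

160.8

RxPlus's profit: π = (p_{RxPlus} − 44)(350 − 3p_{RxPlus} + p_{MedCo}).
∂π/∂p_{RxPlus} = 482 − 6p_{RxPlus} + p_{MedCo} = 0 ⇒ p_{RxPlus} = 241/3 + (1/6)p_{MedCo}.
Similarly p_{MedCo} = 262/3 + (1/6)p_{RxPlus}.
Solving the two reaction functions simultaneously: (1 − (1/6)(1/6))p_{RxPlus} = 241/3 + (1/6)·(262/3), so (35/36)p_{RxPlus} = 854/9 and p_{RxPlus} = 97.6.
Then p_{MedCo} = 262/3 + (1/6)·97.6 = 103.6.
q_{RxPlus} = 350 − 3·97.6 + 103.6 = 160.8.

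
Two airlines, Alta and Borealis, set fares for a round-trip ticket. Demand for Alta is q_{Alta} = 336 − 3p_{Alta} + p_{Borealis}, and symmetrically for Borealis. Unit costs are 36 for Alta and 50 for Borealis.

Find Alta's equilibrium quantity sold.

Alta's profit: π = (p_{Alta} − 36)(336 − 3p_{Alta} + p_{Borealis}).
∂π/∂p_{Alta} = 444 − 6p_{Alta} + p_{Borealis} = 0 ⇒ p_{Alta} = 74 + (1/6)p_{Borealis}.
Similarly p_{Borealis} = 81 + (1/6)p_{Alta}.
Solving the two reaction functions simultaneously: (1 − (1/6)(1/6))p_{Alta} = 74 + (1/6)·81, so (35/36)p_{Alta} = 87.5 and p_{Alta} = 90.
Then p_{Borealis} = 81 + (1/6)·90 = 96.
q_{Alta} = 336 − 3·90 + 96 = 162.

162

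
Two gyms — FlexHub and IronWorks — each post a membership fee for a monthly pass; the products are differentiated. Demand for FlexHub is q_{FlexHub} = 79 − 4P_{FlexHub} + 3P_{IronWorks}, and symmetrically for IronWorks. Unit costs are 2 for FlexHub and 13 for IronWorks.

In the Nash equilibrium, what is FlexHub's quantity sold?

FlexHub's profit: π = (P_{FlexHub} − 2)(79 − 4P_{FlexHub} + 3P_{IronWorks}).
∂π/∂P_{FlexHub} = 87 − 8P_{FlexHub} + 3P_{IronWorks} = 0 ⇒ P_{FlexHub} = 10.875 + 0.375P_{IronWorks}.
Similarly P_{IronWorks} = 16.375 + 0.375P_{FlexHub}.
Plugging P_{IronWorks} into FlexHub's best response: P_{FlexHub} = 10.875 + 0.375(16.375 + 0.375P_{FlexHub}) ⇒ (55/64)P_{FlexHub} = 1089/64, so P_{FlexHub} = 19.8.
Then P_{IronWorks} = 16.375 + 0.375·19.8 = 23.8.
q_{FlexHub} = 79 − 4·19.8 + 3·23.8 = 71.2.

71.2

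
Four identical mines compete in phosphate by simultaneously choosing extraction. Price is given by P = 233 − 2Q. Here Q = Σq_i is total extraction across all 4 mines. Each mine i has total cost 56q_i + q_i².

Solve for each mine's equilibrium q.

14.75

A representative mine's profit is π_i = q_i(233 − 2Q) − 56q_i − q_i², with Q = q_i + Σ_{j≠i} q_j.
First-order condition: 177 − 6q_i − 2Σ_{j≠i} q_j = 0.
Imposing symmetry (q_j = q for all j) turns Σ_{j≠i} q_j into 3q, so 177 = 12q and q = 14.75.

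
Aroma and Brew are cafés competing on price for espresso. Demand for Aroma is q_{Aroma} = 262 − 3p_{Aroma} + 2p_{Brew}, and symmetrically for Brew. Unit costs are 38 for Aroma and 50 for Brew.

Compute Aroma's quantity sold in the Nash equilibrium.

Aroma's profit: π = (p_{Aroma} − 38)(262 − 3p_{Aroma} + 2p_{Brew}).
∂π/∂p_{Aroma} = 376 − 6p_{Aroma} + 2p_{Brew} = 0 ⇒ p_{Aroma} = 188/3 + (1/3)p_{Brew}.
Similarly p_{Brew} = 206/3 + (1/3)p_{Aroma}.
Solving the two reaction functions simultaneously: (1 − (1/3)(1/3))p_{Aroma} = 188/3 + (1/3)·(206/3), so (8/9)p_{Aroma} = 770/9 and p_{Aroma} = 96.25.
Then p_{Brew} = 206/3 + (1/3)·96.25 = 100.75.
q_{Aroma} = 262 − 3·96.25 + 2·100.75 = 174.75.

174.75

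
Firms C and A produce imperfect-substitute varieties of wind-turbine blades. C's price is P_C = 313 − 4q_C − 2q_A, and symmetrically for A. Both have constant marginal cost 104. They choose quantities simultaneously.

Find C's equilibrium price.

187.6

Firm C's profit: π = q_C(313 − 4q_C − 2q_A) − 104q_C.
∂π/∂q_C = 209 − 8q_C − 2q_A = 0 ⇒ q_C = 26.125 − 0.25q_A.
The game is symmetric, so in equilibrium q_A = q_C: the reaction function gives 1.25q_C = 26.125, hence q_C = 20.9.
P_C = 313 − 4·20.9 − 2·20.9 = 187.6.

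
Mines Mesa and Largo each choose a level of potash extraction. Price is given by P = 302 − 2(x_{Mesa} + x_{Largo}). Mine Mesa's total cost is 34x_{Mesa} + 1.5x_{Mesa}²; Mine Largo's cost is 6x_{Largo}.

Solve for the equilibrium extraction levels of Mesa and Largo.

Mine Mesa's profit: π = x_{Mesa}(302 − 2(x_{Mesa} + x_{Largo})) − 34x_{Mesa} − 1.5x_{Mesa}².
∂π/∂x_{Mesa} = 268 − 7x_{Mesa} − 2x_{Largo} = 0, so x_{Mesa} = 268/7 − (2/7)x_{Largo}.
For Largo: ∂π/∂x_{Largo} = 296 − 4x_{Largo} − 2x_{Mesa} = 0 ⇒ x_{Largo} = 74 − 0.5x_{Mesa}.
Plugging x_{Largo} into Mesa's best response: x_{Mesa} = 268/7 − (2/7)(74 − 0.5x_{Mesa}) ⇒ (6/7)x_{Mesa} = 120/7, so x_{Mesa} = 20.
Then x_{Largo} = 74 − 0.5·20 = 64.

20, 64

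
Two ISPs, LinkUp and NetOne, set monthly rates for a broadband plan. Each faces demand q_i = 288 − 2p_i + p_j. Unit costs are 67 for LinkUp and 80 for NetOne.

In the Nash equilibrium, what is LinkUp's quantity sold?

150.8

LinkUp's profit: π = (p_{LinkUp} − 67)(288 − 2p_{LinkUp} + p_{NetOne}).
∂π/∂p_{LinkUp} = 422 − 4p_{LinkUp} + p_{NetOne} = 0 ⇒ p_{LinkUp} = 105.5 + 0.25p_{NetOne}.
Similarly p_{NetOne} = 112 + 0.25p_{LinkUp}.
Solving the two reaction functions simultaneously: (1 − (0.25)(0.25))p_{LinkUp} = 105.5 + 0.25·112, so 0.9375p_{LinkUp} = 133.5 and p_{LinkUp} = 142.4.
Then p_{NetOne} = 112 + 0.25·142.4 = 147.6.
q_{LinkUp} = 288 − 2·142.4 + 147.6 = 150.8.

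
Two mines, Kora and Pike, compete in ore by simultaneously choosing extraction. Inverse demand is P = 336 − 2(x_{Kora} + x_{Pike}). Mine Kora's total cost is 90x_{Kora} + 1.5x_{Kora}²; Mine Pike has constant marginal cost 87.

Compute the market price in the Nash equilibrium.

191.25

Mine Kora's profit: π = x_{Kora}(336 − 2(x_{Kora} + x_{Pike})) − 90x_{Kora} − 1.5x_{Kora}².
∂π/∂x_{Kora} = 246 − 7x_{Kora} − 2x_{Pike} = 0, so x_{Kora} = 246/7 − (2/7)x_{Pike}.
For Pike: ∂π/∂x_{Pike} = 249 − 4x_{Pike} − 2x_{Kora} = 0 ⇒ x_{Pike} = 62.25 − 0.5x_{Kora}.
Plugging x_{Pike} into Kora's best response: x_{Kora} = 246/7 − (2/7)(62.25 − 0.5x_{Kora}) ⇒ (6/7)x_{Kora} = 243/14, so x_{Kora} = 20.25.
Then x_{Pike} = 62.25 − 0.5·20.25 = 52.125.
Equilibrium price: P = 336 − 2·72.375 = 191.25.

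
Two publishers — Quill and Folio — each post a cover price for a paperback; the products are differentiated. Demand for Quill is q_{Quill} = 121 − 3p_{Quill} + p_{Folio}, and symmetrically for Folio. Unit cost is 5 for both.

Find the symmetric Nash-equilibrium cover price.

27.2

Quill's profit: π = (p_{Quill} − 5)(121 − 3p_{Quill} + p_{Folio}).
∂π/∂p_{Quill} = 136 − 6p_{Quill} + p_{Folio} = 0 ⇒ p_{Quill} = 68/3 + (1/6)p_{Folio}.
Setting p_{Quill} = p_{Folio} in the reaction function: p_{Quill} = 68/3 + (1/6)p_{Quill}, so p_{Quill} = (68/3) / (5/6) = 27.2.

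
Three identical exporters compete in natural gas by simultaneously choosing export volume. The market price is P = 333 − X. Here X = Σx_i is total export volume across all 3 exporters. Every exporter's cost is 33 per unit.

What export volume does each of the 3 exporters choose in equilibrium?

A representative exporter's profit is π_i = x_i(333 − X) − 33x_i, with X = x_i + Σ_{j≠i} x_j.
First-order condition: 300 − 2x_i − Σ_{j≠i} x_j = 0.
Imposing symmetry (x_j = x for all j) turns Σ_{j≠i} x_j into 2x, so 300 = 4x and x = 75.

75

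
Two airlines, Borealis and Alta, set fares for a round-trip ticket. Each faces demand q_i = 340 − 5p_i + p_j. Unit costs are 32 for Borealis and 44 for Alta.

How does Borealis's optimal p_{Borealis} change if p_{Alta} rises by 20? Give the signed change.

2

Borealis's profit: π = (p_{Borealis} − 32)(340 − 5p_{Borealis} + p_{Alta}).
∂π/∂p_{Borealis} = 500 − 10p_{Borealis} + p_{Alta} = 0 ⇒ p_{Borealis} = 50 + 0.1p_{Alta}.
The reaction-function slope is 0.1, so a 20-unit rise in p_{Alta} moves p_{Borealis} by 0.1 × 20 = 2. Borealis's best response rises — the actions are strategic complements.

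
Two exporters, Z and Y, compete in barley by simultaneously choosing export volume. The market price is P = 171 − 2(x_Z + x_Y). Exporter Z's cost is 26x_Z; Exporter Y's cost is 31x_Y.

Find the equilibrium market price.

76

Exporter Z's profit: π = x_Z(171 − 2(x_Z + x_Y)) − 26x_Z.
∂π/∂x_Z = 145 − 4x_Z − 2x_Y = 0, so x_Z = 36.25 − 0.5x_Y.
By the same steps for Y: x_Y = 35 − 0.5x_Z.
Solving the two reaction functions simultaneously: (1 − (−0.5)(−0.5))x_Z = 36.25 − 0.5·35, so 0.75x_Z = 18.75 and x_Z = 25.
Then x_Y = 35 − 0.5·25 = 22.5.
Equilibrium price: P = 171 − 2·47.5 = 76.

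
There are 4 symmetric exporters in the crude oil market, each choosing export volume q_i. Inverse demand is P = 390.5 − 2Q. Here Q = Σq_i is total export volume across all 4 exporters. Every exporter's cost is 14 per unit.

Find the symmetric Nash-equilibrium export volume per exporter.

37.65

A representative exporter's profit is π_i = q_i(390.5 − 2Q) − 14q_i, with Q = q_i + Σ_{j≠i} q_j.
First-order condition: 376.5 − 4q_i − 2Σ_{j≠i} q_j = 0.
In a symmetric equilibrium every exporter chooses the same q, so Σ_{j≠i} q_j = 3q. The condition becomes 376.5 − 10q = 0, giving q = 376.5/10 = 37.65.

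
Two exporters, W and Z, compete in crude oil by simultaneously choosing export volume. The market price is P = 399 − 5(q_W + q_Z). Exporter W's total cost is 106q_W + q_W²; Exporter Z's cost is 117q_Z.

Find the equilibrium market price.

218

Exporter W's profit: π = q_W(399 − 5(q_W + q_Z)) − 106q_W − q_W².
∂π/∂q_W = 293 − 12q_W − 5q_Z = 0, so q_W = 293/12 − (5/12)q_Z.
For Z: ∂π/∂q_Z = 282 − 10q_Z − 5q_W = 0 ⇒ q_Z = 28.2 − 0.5q_W.
Solving the two reaction functions simultaneously: (1 − (−5/12)(−0.5))q_W = 293/12 − (5/12)·28.2, so (19/24)q_W = 38/3 and q_W = 16.
Then q_Z = 28.2 − 0.5·16 = 20.2.
Equilibrium price: P = 399 − 5·36.2 = 218.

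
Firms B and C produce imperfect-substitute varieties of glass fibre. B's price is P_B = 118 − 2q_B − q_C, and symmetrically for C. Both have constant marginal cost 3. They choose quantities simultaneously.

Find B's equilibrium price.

49

Firm B's profit: π = q_B(118 − 2q_B − q_C) − 3q_B.
∂π/∂q_B = 115 − 4q_B − q_C = 0 ⇒ q_B = 28.75 − 0.25q_C.
By symmetry q_C = q_B; substituting into the reaction function, 1.25q_B = 28.75 and q_B = 23.
P_B = 118 − 2·23 − 23 = 49.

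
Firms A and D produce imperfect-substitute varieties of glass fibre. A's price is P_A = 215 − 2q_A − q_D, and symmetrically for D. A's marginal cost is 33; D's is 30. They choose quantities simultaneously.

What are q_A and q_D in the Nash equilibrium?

36.2, 37.2

Firm A's profit: π = q_A(215 − 2q_A − q_D) − 33q_A.
∂π/∂q_A = 182 − 4q_A − q_D = 0 ⇒ q_A = 45.5 − 0.25q_D.
Similarly q_D = 46.25 − 0.25q_A.
Substituting the second reaction function into the first: q_A = 45.5 − 0.25(46.25 − 0.25q_A), which gives 0.9375q_A = 33.9375 ⇒ q_A = 36.2.
Then q_D = 46.25 − 0.25·36.2 = 37.2.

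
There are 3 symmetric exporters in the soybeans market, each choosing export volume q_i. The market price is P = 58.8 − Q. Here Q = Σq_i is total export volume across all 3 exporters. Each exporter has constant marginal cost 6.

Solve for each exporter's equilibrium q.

A representative exporter's profit is π_i = q_i(58.8 − Q) − 6q_i, with Q = q_i + Σ_{j≠i} q_j.
First-order condition: 52.8 − 2q_i − Σ_{j≠i} q_j = 0.
Imposing symmetry (q_j = q for all j) turns Σ_{j≠i} q_j into 2q, so 52.8 = 4q and q = 13.2.

13.2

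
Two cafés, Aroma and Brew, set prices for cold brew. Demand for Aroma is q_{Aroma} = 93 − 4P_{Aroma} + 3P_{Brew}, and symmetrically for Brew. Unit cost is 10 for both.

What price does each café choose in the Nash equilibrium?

26.6

Aroma's profit: π = (P_{Aroma} − 10)(93 − 4P_{Aroma} + 3P_{Brew}).
∂π/∂P_{Aroma} = 133 − 8P_{Aroma} + 3P_{Brew} = 0 ⇒ P_{Aroma} = 16.625 + 0.375P_{Brew}.
Setting P_{Aroma} = P_{Brew} in the reaction function: P_{Aroma} = 16.625 + 0.375P_{Aroma}, so P_{Aroma} = 16.625 / 0.625 = 26.6.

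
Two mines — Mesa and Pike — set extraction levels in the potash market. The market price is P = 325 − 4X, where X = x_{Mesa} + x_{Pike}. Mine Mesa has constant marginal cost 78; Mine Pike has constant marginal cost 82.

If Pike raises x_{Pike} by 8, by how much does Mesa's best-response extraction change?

-4

Mine Mesa's profit: π = x_{Mesa}(325 − 4(x_{Mesa} + x_{Pike})) − 78x_{Mesa}.
∂π/∂x_{Mesa} = 247 − 8x_{Mesa} − 4x_{Pike} = 0, so x_{Mesa} = 30.875 − 0.5x_{Pike}.
The reaction-function slope is −0.5, so an 8-unit rise in x_{Pike} moves x_{Mesa} by −0.5 × 8 = −4. Mesa's best response falls — the actions are strategic substitutes.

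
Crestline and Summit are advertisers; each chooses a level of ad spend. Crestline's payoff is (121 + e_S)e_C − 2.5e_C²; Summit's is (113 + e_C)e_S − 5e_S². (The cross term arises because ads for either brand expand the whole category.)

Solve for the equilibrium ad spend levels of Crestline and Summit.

Expanding Crestline's payoff: 121e_C + e_Se_C − 2.5e_C².
∂π/∂e_C = 121 + e_S − 5e_C = 0, so e_C = 24.2 + 0.2e_S.
Likewise for Summit: e_S = 11.3 + 0.1e_C.
Substituting the second reaction function into the first: e_C = 24.2 + 0.2(11.3 + 0.1e_C), which gives 0.98e_C = 26.46 ⇒ e_C = 27.
Then e_S = 11.3 + 0.1·27 = 14.

27, 14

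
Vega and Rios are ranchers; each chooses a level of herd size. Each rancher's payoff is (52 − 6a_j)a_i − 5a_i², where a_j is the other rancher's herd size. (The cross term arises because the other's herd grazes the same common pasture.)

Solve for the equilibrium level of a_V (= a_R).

Vega's payoff is (52 − 6a_R)a_V − 5a_V².
∂π/∂a_V = 52 − 6a_R − 10a_V = 0, so a_V = 5.2 − 0.6a_R.
By symmetry a_R = a_V; substituting into the reaction function, 1.6a_V = 5.2 and a_V = 3.25.

3.25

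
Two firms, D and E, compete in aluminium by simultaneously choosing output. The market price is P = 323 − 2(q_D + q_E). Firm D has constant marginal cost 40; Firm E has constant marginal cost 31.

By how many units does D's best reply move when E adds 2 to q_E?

-1

Firm D's profit: π = q_D(323 − 2(q_D + q_E)) − 40q_D.
∂π/∂q_D = 283 − 4q_D − 2q_E = 0, so q_D = 70.75 − 0.5q_E.
The reaction-function slope is −0.5, so a 2-unit rise in q_E moves q_D by −0.5 × 2 = −1. D's best response falls — the actions are strategic substitutes.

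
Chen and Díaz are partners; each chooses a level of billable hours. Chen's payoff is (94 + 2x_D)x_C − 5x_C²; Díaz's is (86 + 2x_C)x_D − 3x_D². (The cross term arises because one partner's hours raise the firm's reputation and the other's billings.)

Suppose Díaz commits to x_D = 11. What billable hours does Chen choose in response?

Expanding Chen's payoff: 94x_C + 2x_Dx_C − 5x_C².
∂π/∂x_C = 94 + 2x_D − 10x_C = 0, so x_C = 9.4 + 0.2x_D.
At x_D = 11: x_C = 9.4 + 0.2·11 = 11.6.

11.6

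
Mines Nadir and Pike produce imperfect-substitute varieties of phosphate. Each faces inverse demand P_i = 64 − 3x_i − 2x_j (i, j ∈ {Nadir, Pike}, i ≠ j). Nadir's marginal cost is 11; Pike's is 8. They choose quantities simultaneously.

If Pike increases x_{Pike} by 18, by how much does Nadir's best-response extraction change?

-6

Mine Nadir's profit: π = x_{Nadir}(64 − 3x_{Nadir} − 2x_{Pike}) − 11x_{Nadir}.
∂π/∂x_{Nadir} = 53 − 6x_{Nadir} − 2x_{Pike} = 0 ⇒ x_{Nadir} = 53/6 − (1/3)x_{Pike}.
The reaction-function slope is −1/3, so an 18-unit rise in x_{Pike} moves x_{Nadir} by −1/3 × 18 = −6. Nadir's best response falls — the actions are strategic substitutes.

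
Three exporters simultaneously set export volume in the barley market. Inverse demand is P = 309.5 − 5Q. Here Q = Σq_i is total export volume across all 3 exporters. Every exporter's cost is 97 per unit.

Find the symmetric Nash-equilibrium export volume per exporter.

10.625

A representative exporter's profit is π_i = q_i(309.5 − 5Q) − 97q_i, with Q = q_i + Σ_{j≠i} q_j.
First-order condition: 212.5 − 10q_i − 5Σ_{j≠i} q_j = 0.
Imposing symmetry (q_j = q for all j) turns Σ_{j≠i} q_j into 2q, so 212.5 = 20q and q = 10.625.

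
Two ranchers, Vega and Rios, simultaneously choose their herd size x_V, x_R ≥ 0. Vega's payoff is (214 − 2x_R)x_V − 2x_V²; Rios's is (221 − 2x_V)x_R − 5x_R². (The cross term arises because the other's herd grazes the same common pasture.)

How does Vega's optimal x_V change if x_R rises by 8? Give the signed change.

-4

Expanding Vega's payoff: 214x_V − 2x_Rx_V − 2x_V².
∂π/∂x_V = 214 − 2x_R − 4x_V = 0, so x_V = 53.5 − 0.5x_R.
The reaction-function slope is −0.5, so an 8-unit rise in x_R moves x_V by −0.5 × 8 = −4. Vega's best response falls — the actions are strategic substitutes.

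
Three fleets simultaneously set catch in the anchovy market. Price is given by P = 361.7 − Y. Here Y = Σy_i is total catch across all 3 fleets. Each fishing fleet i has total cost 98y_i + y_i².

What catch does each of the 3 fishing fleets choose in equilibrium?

A representative fishing fleet's profit is π_i = y_i(361.7 − Y) − 98y_i − y_i², with Y = y_i + Σ_{j≠i} y_j.
First-order condition: 263.7 − 4y_i − Σ_{j≠i} y_j = 0.
With identical fishing fleets, set every y_j = y: then 263.7 − 4y − 2y = 0, i.e. y = 263.7/6 = 43.95.

43.95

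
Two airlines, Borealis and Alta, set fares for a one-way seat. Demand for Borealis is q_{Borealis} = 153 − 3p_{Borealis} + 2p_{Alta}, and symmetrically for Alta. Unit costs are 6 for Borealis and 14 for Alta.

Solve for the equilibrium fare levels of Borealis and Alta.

Borealis's profit: π = (p_{Borealis} − 6)(153 − 3p_{Borealis} + 2p_{Alta}).
∂π/∂p_{Borealis} = 171 − 6p_{Borealis} + 2p_{Alta} = 0 ⇒ p_{Borealis} = 28.5 + (1/3)p_{Alta}.
Similarly p_{Alta} = 32.5 + (1/3)p_{Borealis}.
Plugging p_{Alta} into Borealis's best response: p_{Borealis} = 28.5 + (1/3)(32.5 + (1/3)p_{Borealis}) ⇒ (8/9)p_{Borealis} = 118/3, so p_{Borealis} = 44.25.
Then p_{Alta} = 32.5 + (1/3)·44.25 = 47.25.

44.25, 47.25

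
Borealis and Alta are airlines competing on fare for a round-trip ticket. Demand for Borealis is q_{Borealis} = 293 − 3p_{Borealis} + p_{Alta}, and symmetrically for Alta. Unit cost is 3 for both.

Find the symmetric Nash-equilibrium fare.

60.4

Borealis's profit: π = (p_{Borealis} − 3)(293 − 3p_{Borealis} + p_{Alta}).
∂π/∂p_{Borealis} = 302 − 6p_{Borealis} + p_{Alta} = 0 ⇒ p_{Borealis} = 151/3 + (1/6)p_{Alta}.
The game is symmetric, so in equilibrium p_{Alta} = p_{Borealis}: the reaction function gives (5/6)p_{Borealis} = 151/3, hence p_{Borealis} = 60.4.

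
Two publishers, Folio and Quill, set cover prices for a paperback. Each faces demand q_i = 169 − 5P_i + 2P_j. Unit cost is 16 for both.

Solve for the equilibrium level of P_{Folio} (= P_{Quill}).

31.125

Folio's profit: π = (P_{Folio} − 16)(169 − 5P_{Folio} + 2P_{Quill}).
∂π/∂P_{Folio} = 249 − 10P_{Folio} + 2P_{Quill} = 0 ⇒ P_{Folio} = 24.9 + 0.2P_{Quill}.
The game is symmetric, so in equilibrium P_{Quill} = P_{Folio}: the reaction function gives 0.8P_{Folio} = 24.9, hence P_{Folio} = 31.125.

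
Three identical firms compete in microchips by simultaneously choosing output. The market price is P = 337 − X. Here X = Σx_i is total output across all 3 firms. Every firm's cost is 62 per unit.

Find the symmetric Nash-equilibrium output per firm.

68.75

A representative firm's profit is π_i = x_i(337 − X) − 62x_i, with X = x_i + Σ_{j≠i} x_j.
First-order condition: 275 − 2x_i − Σ_{j≠i} x_j = 0.
With identical firms, set every x_j = x: then 275 − 2x − 2x = 0, i.e. x = 275/4 = 68.75.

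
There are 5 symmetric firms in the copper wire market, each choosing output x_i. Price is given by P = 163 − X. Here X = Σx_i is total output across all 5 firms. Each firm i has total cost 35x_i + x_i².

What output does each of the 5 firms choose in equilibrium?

A representative firm's profit is π_i = x_i(163 − X) − 35x_i − x_i², with X = x_i + Σ_{j≠i} x_j.
First-order condition: 128 − 4x_i − Σ_{j≠i} x_j = 0.
Imposing symmetry (x_j = x for all j) turns Σ_{j≠i} x_j into 4x, so 128 = 8x and x = 16.

16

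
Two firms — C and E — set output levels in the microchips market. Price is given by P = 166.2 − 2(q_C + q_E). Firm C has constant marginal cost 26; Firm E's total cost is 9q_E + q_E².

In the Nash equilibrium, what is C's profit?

1387.5912

Firm C's profit: π = q_C(166.2 − 2(q_C + q_E)) − 26q_C.
∂π/∂q_C = 140.2 − 4q_C − 2q_E = 0, so q_C = 35.05 − 0.5q_E.
For E: ∂π/∂q_E = 157.2 − 6q_E − 2q_C = 0 ⇒ q_E = 26.2 − (1/3)q_C.
Solving the two reaction functions simultaneously: (1 − (−0.5)(−1/3))q_C = 35.05 − 0.5·26.2, so (5/6)q_C = 21.95 and q_C = 26.34.
Then q_E = 26.2 − (1/3)·26.34 = 17.42.
Price P = 166.2 − 2·43.76 = 78.68.
C's profit: (78.68 − 26)·26.34 = 1387.5912.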